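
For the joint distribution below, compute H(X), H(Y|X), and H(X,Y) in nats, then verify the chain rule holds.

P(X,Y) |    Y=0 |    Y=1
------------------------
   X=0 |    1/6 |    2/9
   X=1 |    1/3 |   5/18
H(X,Y) = 1.3549, H(X) = 0.6682, H(Y|X) = 0.6866 (all in nats)

Chain rule: H(X,Y) = H(X) + H(Y|X)

Left side — joint entropy directly:
H(X,Y) = -Σ p(x,y) log p(x,y) = 1.3549 nats

Right side — compute H(Y|X) from the conditional distributions:
P(X) = (7/18, 11/18), so H(X) = 0.6682 nats
H(Y|X) = Σ_x P(X=x) · H(Y|X=x):
  P(Y|X=0) = (3/7, 4/7), H(Y|X=0) = 0.6829, weight P(X=0) = 7/18
  P(Y|X=1) = (6/11, 5/11), H(Y|X=1) = 0.6890, weight P(X=1) = 11/18
H(Y|X) = 0.6866 nats

H(X) + H(Y|X) = 0.6682 + 0.6866 = 1.3549 nats

Both sides equal 1.3549 nats. ✓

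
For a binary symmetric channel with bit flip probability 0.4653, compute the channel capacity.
0.0035 bits

For a binary symmetric channel (BSC) with error probability p:
Capacity C = 1 - H(p) bits per symbol

where H(p) = -p log₂(p) - (1-p) log₂(1-p) is the binary entropy function.

H(0.4653) = 0.9965 bits
C = 1 - 0.9965 = 0.0035 bits per symbol

This means we can reliably transmit up to 0.0035 bits of information per channel use.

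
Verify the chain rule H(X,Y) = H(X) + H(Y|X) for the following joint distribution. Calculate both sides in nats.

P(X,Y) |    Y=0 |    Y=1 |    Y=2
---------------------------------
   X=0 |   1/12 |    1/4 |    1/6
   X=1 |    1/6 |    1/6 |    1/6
H(X,Y) = 1.7482, H(X) = 0.6931, H(Y|X) = 1.0550 (all in nats)

Chain rule: H(X,Y) = H(X) + H(Y|X)

Left side — joint entropy directly:
H(X,Y) = -Σ p(x,y) log p(x,y) = 1.7482 nats

Right side — compute H(Y|X) from the conditional distributions:
P(X) = (1/2, 1/2), so H(X) = 0.6931 nats
H(Y|X) = Σ_x P(X=x) · H(Y|X=x):
  P(Y|X=0) = (1/6, 1/2, 1/3), H(Y|X=0) = 1.0114, weight P(X=0) = 1/2
  P(Y|X=1) = (1/3, 1/3, 1/3), H(Y|X=1) = 1.0986, weight P(X=1) = 1/2
H(Y|X) = 1.0550 nats

H(X) + H(Y|X) = 0.6931 + 1.0550 = 1.7482 nats

Both sides equal 1.7482 nats. ✓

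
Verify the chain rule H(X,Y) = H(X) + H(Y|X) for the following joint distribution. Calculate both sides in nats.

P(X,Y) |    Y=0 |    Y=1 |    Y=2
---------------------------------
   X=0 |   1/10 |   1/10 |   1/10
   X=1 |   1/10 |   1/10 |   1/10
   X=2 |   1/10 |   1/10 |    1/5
H(X,Y) = 2.1640, H(X) = 1.0889, H(Y|X) = 1.0751 (all in nats)

Chain rule: H(X,Y) = H(X) + H(Y|X)

Left side — joint entropy directly:
H(X,Y) = -Σ p(x,y) log p(x,y) = 2.1640 nats

Right side — compute H(Y|X) from the conditional distributions:
P(X) = (3/10, 3/10, 2/5), so H(X) = 1.0889 nats
H(Y|X) = Σ_x P(X=x) · H(Y|X=x):
  P(Y|X=0) = (1/3, 1/3, 1/3), H(Y|X=0) = 1.0986, weight P(X=0) = 3/10
  P(Y|X=1) = (1/3, 1/3, 1/3), H(Y|X=1) = 1.0986, weight P(X=1) = 3/10
  P(Y|X=2) = (1/4, 1/4, 1/2), H(Y|X=2) = 1.0397, weight P(X=2) = 2/5
H(Y|X) = 1.0751 nats

H(X) + H(Y|X) = 1.0889 + 1.0751 = 2.1640 nats

Both sides equal 2.1640 nats. ✓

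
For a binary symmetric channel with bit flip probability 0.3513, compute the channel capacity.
0.0648 bits

For a binary symmetric channel (BSC) with error probability p:
Capacity C = 1 - H(p) bits per symbol

where H(p) = -p log₂(p) - (1-p) log₂(1-p) is the binary entropy function.

H(0.3513) = 0.9352 bits
C = 1 - 0.9352 = 0.0648 bits per symbol

This means we can reliably transmit up to 0.0648 bits of information per channel use.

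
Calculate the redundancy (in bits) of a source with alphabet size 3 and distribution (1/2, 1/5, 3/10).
0.0995 bits

Redundancy measures how far a source is from maximum entropy:
R = H_max - H(X)

Maximum entropy for 3 symbols: H_max = log_2(3) = 1.5850 bits
Actual entropy: H(X) = 1.4855 bits
Redundancy: R = 1.5850 - 1.4855 = 0.0995 bits

This redundancy represents potential for compression: the source could be compressed by 0.0995 bits per symbol.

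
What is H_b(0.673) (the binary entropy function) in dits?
0.2745 dits

The binary entropy function is:
H(p) = -p log(p) - (1-p) log(1-p)

H(0.673) = -0.673 × log_10(0.673) - 0.327 × log_10(0.327)
H(0.673) = 0.2745 dits

Note: Binary entropy is maximized at p=0.5 (H=1 bit) and minimized at p=0 or p=1 (H=0).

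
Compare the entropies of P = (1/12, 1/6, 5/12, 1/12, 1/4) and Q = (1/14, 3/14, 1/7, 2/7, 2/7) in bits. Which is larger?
Q

Computing entropies in bits:
H(P) = 2.0546
H(Q) = 2.1820

Distribution Q has higher entropy.

Intuition: The distribution closer to uniform (more spread out) has higher entropy.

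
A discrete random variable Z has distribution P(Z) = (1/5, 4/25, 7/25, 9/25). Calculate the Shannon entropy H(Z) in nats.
1.3393 nats

Shannon entropy is H(X) = -Σ p(x) log p(x).

For P = (1/5, 4/25, 7/25, 9/25):
H = -1/5 × log_e(1/5) -4/25 × log_e(4/25) -7/25 × log_e(7/25) -9/25 × log_e(9/25)
H = 1.3393 nats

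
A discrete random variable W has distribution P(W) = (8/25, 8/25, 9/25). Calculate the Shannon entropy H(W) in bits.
1.5827 bits

Shannon entropy is H(X) = -Σ p(x) log p(x).

For P = (8/25, 8/25, 9/25):
H = -8/25 × log_2(8/25) -8/25 × log_2(8/25) -9/25 × log_2(9/25)
H = 1.5827 bits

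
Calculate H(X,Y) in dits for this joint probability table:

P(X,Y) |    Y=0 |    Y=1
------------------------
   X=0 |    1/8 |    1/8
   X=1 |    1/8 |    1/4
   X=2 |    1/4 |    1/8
0.7526 dits

Joint entropy is H(X,Y) = -Σ_{x,y} p(x,y) log p(x,y).

Summing over all non-zero entries:
H(X,Y) = -[1/8·log_10(1/8) + 1/8·log_10(1/8) + 1/8·log_10(1/8) + 1/4·log_10(1/4) + 1/4·log_10(1/4) + 1/8·log_10(1/8)]
H(X,Y) = 0.7526 dits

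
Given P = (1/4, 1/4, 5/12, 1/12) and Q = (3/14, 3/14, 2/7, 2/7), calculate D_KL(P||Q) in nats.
0.1316 nats

KL divergence: D_KL(P||Q) = Σ p(x) log(p(x)/q(x))

Computing term by term:
  x=0: 1/4 × log_e[(1/4)/(3/14)] = 1/4 × 0.1542 = 0.0385
  x=1: 1/4 × log_e[(1/4)/(3/14)] = 1/4 × 0.1542 = 0.0385
  x=2: 5/12 × log_e[(5/12)/(2/7)] = 5/12 × 0.3773 = 0.1572
  x=3: 1/12 × log_e[(1/12)/(2/7)] = 1/12 × -1.2321 = -0.1027

D_KL(P||Q) = 0.1316 nats

Note: KL divergence is always non-negative and equals 0 iff P = Q.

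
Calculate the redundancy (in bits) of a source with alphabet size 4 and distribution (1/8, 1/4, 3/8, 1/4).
0.0944 bits

Redundancy measures how far a source is from maximum entropy:
R = H_max - H(X)

Maximum entropy for 4 symbols: H_max = log_2(4) = 2.0000 bits
Actual entropy: H(X) = 1.9056 bits
Redundancy: R = 2.0000 - 1.9056 = 0.0944 bits

This redundancy represents potential for compression: the source could be compressed by 0.0944 bits per symbol.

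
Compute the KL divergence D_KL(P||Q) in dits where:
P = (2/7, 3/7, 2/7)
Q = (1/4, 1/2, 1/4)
0.0044 dits

KL divergence: D_KL(P||Q) = Σ p(x) log(p(x)/q(x))

Computing term by term:
  x=0: 2/7 × log_10[(2/7)/(1/4)] = 2/7 × 0.0580 = 0.0166
  x=1: 3/7 × log_10[(3/7)/(1/2)] = 3/7 × -0.0669 = -0.0287
  x=2: 2/7 × log_10[(2/7)/(1/4)] = 2/7 × 0.0580 = 0.0166

D_KL(P||Q) = 0.0044 dits

Note: KL divergence is always non-negative and equals 0 iff P = Q.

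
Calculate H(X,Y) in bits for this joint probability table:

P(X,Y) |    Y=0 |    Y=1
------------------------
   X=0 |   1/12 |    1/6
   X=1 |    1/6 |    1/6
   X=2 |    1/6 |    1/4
2.5221 bits

Joint entropy is H(X,Y) = -Σ_{x,y} p(x,y) log p(x,y).

Summing over all non-zero entries:
H(X,Y) = -[1/12·log_2(1/12) + 1/6·log_2(1/6) + 1/6·log_2(1/6) + 1/6·log_2(1/6) + 1/6·log_2(1/6) + 1/4·log_2(1/4)]
H(X,Y) = 2.5221 bits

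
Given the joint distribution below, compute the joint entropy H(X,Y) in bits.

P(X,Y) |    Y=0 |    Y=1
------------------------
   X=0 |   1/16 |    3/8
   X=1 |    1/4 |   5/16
1.8050 bits

Joint entropy is H(X,Y) = -Σ_{x,y} p(x,y) log p(x,y).

Summing over all non-zero entries:
H(X,Y) = -[1/16·log_2(1/16) + 3/8·log_2(3/8) + 1/4·log_2(1/4) + 5/16·log_2(5/16)]
H(X,Y) = 1.8050 bits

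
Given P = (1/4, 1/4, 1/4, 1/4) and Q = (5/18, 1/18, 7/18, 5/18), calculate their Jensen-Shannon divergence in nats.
0.0418 nats

Jensen-Shannon divergence is:
JSD(P||Q) = 0.5 × D_KL(P||M) + 0.5 × D_KL(Q||M)
where M = 0.5 × (P + Q) is the mixture distribution.

M = 0.5 × (1/4, 1/4, 1/4, 1/4) + 0.5 × (5/18, 1/18, 7/18, 5/18) = (0.263889, 0.152778, 0.319444, 0.263889)

D_KL(P||M) = 0.0348 nats
D_KL(Q||M) = 0.0488 nats

JSD(P||Q) = 0.5 × 0.0348 + 0.5 × 0.0488 = 0.0418 nats

Unlike KL divergence, JSD is symmetric and bounded: 0 ≤ JSD ≤ log(2).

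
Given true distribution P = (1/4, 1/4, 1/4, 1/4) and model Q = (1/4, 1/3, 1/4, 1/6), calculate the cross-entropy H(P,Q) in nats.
1.4157 nats

Cross-entropy: H(P,Q) = -Σ p(x) log q(x)

Alternatively: H(P,Q) = H(P) + D_KL(P||Q)
H(P) = 1.3863 nats
D_KL(P||Q) = 0.0294 nats

H(P,Q) = 1.3863 + 0.0294 = 1.4157 nats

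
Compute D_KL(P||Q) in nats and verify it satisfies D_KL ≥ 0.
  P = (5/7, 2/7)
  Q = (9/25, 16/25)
0.2590 nats

KL divergence satisfies the Gibbs inequality: D_KL(P||Q) ≥ 0 for all distributions P, Q.

D_KL(P||Q) = Σ p(x) log(p(x)/q(x))
Term by term:
  x=0: 5/7 × log_e[(5/7)/(9/25)] = 0.4894
  x=1: 2/7 × log_e[(2/7)/(16/25)] = -0.2304
D_KL(P||Q) = 0.2590 nats

D_KL(P||Q) = 0.2590 ≥ 0 ✓

This non-negativity is a fundamental property: relative entropy cannot be negative because it measures how different Q is from P.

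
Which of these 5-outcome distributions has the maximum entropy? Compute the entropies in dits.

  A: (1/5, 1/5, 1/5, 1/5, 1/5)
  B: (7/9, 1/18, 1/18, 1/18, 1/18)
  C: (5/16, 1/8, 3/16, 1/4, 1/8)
A

For a discrete distribution over n outcomes, entropy is maximized by the uniform distribution.

Computing entropies:
H(A) = 0.6990 dits
H(B) = 0.3638 dits
H(C) = 0.6705 dits

The uniform distribution (where all probabilities equal 1/5) achieves the maximum entropy of log_10(5) = 0.6990 dits.

Distribution A has the highest entropy.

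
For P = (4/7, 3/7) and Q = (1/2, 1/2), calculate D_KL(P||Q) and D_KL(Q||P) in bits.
D_KL(P||Q) = 0.0148, D_KL(Q||P) = 0.0149

KL divergence is not symmetric: D_KL(P||Q) ≠ D_KL(Q||P) in general.

D_KL(P||Q) = 0.0148 bits
D_KL(Q||P) = 0.0149 bits

No, they are not equal!

This asymmetry is why KL divergence is not a true distance metric.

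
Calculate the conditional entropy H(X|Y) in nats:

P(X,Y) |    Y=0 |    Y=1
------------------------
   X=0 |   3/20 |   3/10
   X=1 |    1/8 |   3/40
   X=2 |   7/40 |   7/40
1.0219 nats

Using the chain rule: H(X|Y) = H(X,Y) - H(Y)

First, compute H(X,Y) = 1.7100 nats

Marginal P(Y) = (9/20, 11/20)
H(Y) = 0.6881 nats

H(X|Y) = H(X,Y) - H(Y) = 1.7100 - 0.6881 = 1.0219 nats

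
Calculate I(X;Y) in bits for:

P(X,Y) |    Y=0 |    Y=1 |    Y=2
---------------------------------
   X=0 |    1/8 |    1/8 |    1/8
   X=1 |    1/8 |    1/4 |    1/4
0.0157 bits

Mutual information: I(X;Y) = H(X) + H(Y) - H(X,Y)

Marginals:
P(X) = (3/8, 5/8), H(X) = 0.9544 bits
P(Y) = (1/4, 3/8, 3/8), H(Y) = 1.5613 bits

Joint entropy: H(X,Y) = 2.5000 bits

I(X;Y) = 0.9544 + 1.5613 - 2.5000 = 0.0157 bits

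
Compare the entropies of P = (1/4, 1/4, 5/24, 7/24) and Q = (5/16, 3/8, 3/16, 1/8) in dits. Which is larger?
P

Computing entropies in dits:
H(P) = 0.5990
H(Q) = 0.5668

Distribution P has higher entropy.

Intuition: The distribution closer to uniform (more spread out) has higher entropy.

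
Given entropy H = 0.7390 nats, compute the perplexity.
2.0938

Perplexity is e^H (or exp(H) for natural log).

H = 0.7390 nats
Perplexity = e^0.7390 = 2.0938

Interpretation: The model's uncertainty is equivalent to choosing uniformly among 2.1 options.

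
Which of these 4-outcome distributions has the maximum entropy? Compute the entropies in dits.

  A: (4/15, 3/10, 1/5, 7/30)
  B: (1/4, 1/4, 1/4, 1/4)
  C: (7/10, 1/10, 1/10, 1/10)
B

For a discrete distribution over n outcomes, entropy is maximized by the uniform distribution.

Computing entropies:
H(A) = 0.5972 dits
H(B) = 0.6021 dits
H(C) = 0.4084 dits

The uniform distribution (where all probabilities equal 1/4) achieves the maximum entropy of log_10(4) = 0.6021 dits.

Distribution B has the highest entropy.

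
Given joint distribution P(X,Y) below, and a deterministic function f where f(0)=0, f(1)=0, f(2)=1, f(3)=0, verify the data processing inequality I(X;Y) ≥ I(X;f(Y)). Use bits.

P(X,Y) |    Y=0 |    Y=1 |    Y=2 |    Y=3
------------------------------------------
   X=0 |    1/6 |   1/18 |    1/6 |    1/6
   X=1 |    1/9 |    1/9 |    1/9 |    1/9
I(X;Y) = 0.0289, I(X;f(Y)) = 0.0022, inequality holds: 0.0289 ≥ 0.0022

Data Processing Inequality: For any Markov chain X → Y → Z, we have I(X;Y) ≥ I(X;Z).

Here Z = f(Y) is a deterministic function of Y, forming X → Y → Z.

Original I(X;Y) = 0.0289 bits

After applying f:
P(X,Z) where Z=f(Y):
- P(X,Z=0) = P(X,Y=0) + P(X,Y=1) + P(X,Y=3)
- P(X,Z=1) = P(X,Y=2)

I(X;Z) = I(X;f(Y)) = 0.0022 bits

Verification: 0.0289 ≥ 0.0022 ✓

Information cannot be created by processing; the function f can only lose information about X.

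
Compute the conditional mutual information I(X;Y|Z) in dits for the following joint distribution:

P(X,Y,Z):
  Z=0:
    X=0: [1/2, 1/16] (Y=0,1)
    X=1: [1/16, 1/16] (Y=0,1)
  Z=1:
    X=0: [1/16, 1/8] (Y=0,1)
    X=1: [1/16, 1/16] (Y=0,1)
0.0206 dits

Conditional mutual information: I(X;Y|Z) = H(X|Z) + H(Y|Z) - H(X,Y|Z)

H(Z) = 0.2697
H(X,Z) = 0.5026 → H(X|Z) = 0.2329
H(Y,Z) = 0.5026 → H(Y|Z) = 0.2329
H(X,Y,Z) = 0.7149 → H(X,Y|Z) = 0.4452

I(X;Y|Z) = 0.2329 + 0.2329 - 0.4452 = 0.0206 dits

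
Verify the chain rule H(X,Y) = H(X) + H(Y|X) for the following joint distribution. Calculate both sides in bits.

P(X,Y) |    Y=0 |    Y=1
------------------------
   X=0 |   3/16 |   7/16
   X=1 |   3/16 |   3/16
H(X,Y) = 1.8802, H(X) = 0.9544, H(Y|X) = 0.9258 (all in bits)

Chain rule: H(X,Y) = H(X) + H(Y|X)

Left side — joint entropy directly:
H(X,Y) = -Σ p(x,y) log p(x,y) = 1.8802 bits

Right side — compute H(Y|X) from the conditional distributions:
P(X) = (5/8, 3/8), so H(X) = 0.9544 bits
H(Y|X) = Σ_x P(X=x) · H(Y|X=x):
  P(Y|X=0) = (3/10, 7/10), H(Y|X=0) = 0.8813, weight P(X=0) = 5/8
  P(Y|X=1) = (1/2, 1/2), H(Y|X=1) = 1.0000, weight P(X=1) = 3/8
H(Y|X) = 0.9258 bits

H(X) + H(Y|X) = 0.9544 + 0.9258 = 1.8802 bits

Both sides equal 1.8802 bits. ✓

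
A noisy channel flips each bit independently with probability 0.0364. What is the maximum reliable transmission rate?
0.7745 bits

For a binary symmetric channel (BSC) with error probability p:
Capacity C = 1 - H(p) bits per symbol

where H(p) = -p log₂(p) - (1-p) log₂(1-p) is the binary entropy function.

H(0.0364) = 0.2255 bits
C = 1 - 0.2255 = 0.7745 bits per symbol

This means we can reliably transmit up to 0.7745 bits of information per channel use.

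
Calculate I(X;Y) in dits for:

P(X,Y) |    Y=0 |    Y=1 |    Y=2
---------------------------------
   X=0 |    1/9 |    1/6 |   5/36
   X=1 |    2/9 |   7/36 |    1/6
0.0032 dits

Mutual information: I(X;Y) = H(X) + H(Y) - H(X,Y)

Marginals:
P(X) = (5/12, 7/12), H(X) = 0.2950 dits
P(Y) = (1/3, 13/36, 11/36), H(Y) = 0.4761 dits

Joint entropy: H(X,Y) = 0.7679 dits

I(X;Y) = 0.2950 + 0.4761 - 0.7679 = 0.0032 dits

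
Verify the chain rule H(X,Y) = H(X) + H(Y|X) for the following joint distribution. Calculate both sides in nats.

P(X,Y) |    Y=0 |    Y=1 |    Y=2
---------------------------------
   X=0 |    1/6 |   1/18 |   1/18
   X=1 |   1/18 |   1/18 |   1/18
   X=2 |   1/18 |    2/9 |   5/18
H(X,Y) = 1.9521, H(X) = 0.9810, H(Y|X) = 0.9711 (all in nats)

Chain rule: H(X,Y) = H(X) + H(Y|X)

Left side — joint entropy directly:
H(X,Y) = -Σ p(x,y) log p(x,y) = 1.9521 nats

Right side — compute H(Y|X) from the conditional distributions:
P(X) = (5/18, 1/6, 5/9), so H(X) = 0.9810 nats
H(Y|X) = Σ_x P(X=x) · H(Y|X=x):
  P(Y|X=0) = (3/5, 1/5, 1/5), H(Y|X=0) = 0.9503, weight P(X=0) = 5/18
  P(Y|X=1) = (1/3, 1/3, 1/3), H(Y|X=1) = 1.0986, weight P(X=1) = 1/6
  P(Y|X=2) = (1/10, 2/5, 1/2), H(Y|X=2) = 0.9433, weight P(X=2) = 5/9
H(Y|X) = 0.9711 nats

H(X) + H(Y|X) = 0.9810 + 0.9711 = 1.9521 nats

Both sides equal 1.9521 nats. ✓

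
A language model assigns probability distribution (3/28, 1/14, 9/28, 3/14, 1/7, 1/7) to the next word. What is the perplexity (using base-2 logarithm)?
5.3586

Perplexity is 2^H (or exp(H) for natural log).

First, H = -Σ p log p = 2.4219 bits
Perplexity = 2^2.4219 = 5.3586

Interpretation: The model's uncertainty is equivalent to choosing uniformly among 5.4 options.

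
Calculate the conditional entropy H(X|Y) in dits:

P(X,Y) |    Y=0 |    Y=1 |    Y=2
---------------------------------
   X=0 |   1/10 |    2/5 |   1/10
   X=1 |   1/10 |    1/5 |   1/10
0.2863 dits

Using the chain rule: H(X|Y) = H(X,Y) - H(Y)

First, compute H(X,Y) = 0.6990 dits

Marginal P(Y) = (1/5, 3/5, 1/5)
H(Y) = 0.4127 dits

H(X|Y) = H(X,Y) - H(Y) = 0.6990 - 0.4127 = 0.2863 dits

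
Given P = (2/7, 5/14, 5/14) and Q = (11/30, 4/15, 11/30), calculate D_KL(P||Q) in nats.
0.0237 nats

KL divergence: D_KL(P||Q) = Σ p(x) log(p(x)/q(x))

Computing term by term:
  x=0: 2/7 × log_e[(2/7)/(11/30)] = 2/7 × -0.2495 = -0.0713
  x=1: 5/14 × log_e[(5/14)/(4/15)] = 5/14 × 0.2921 = 0.1043
  x=2: 5/14 × log_e[(5/14)/(11/30)] = 5/14 × -0.0263 = -0.0094

D_KL(P||Q) = 0.0237 nats

Note: KL divergence is always non-negative and equals 0 iff P = Q.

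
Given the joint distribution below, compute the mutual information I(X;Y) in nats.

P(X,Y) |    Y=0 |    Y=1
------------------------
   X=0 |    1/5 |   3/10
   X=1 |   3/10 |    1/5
0.0201 nats

Mutual information: I(X;Y) = H(X) + H(Y) - H(X,Y)

Marginals:
P(X) = (1/2, 1/2), H(X) = 0.6931 nats
P(Y) = (1/2, 1/2), H(Y) = 0.6931 nats

Joint entropy: H(X,Y) = 1.3662 nats

I(X;Y) = 0.6931 + 0.6931 - 1.3662 = 0.0201 nats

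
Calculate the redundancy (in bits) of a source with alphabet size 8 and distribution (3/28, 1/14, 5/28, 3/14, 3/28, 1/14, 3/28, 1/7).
0.0992 bits

Redundancy measures how far a source is from maximum entropy:
R = H_max - H(X)

Maximum entropy for 8 symbols: H_max = log_2(8) = 3.0000 bits
Actual entropy: H(X) = 2.9008 bits
Redundancy: R = 3.0000 - 2.9008 = 0.0992 bits

This redundancy represents potential for compression: the source could be compressed by 0.0992 bits per symbol.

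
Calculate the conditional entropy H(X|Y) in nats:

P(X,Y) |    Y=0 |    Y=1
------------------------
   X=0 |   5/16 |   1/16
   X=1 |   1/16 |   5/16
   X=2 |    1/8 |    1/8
0.9003 nats

Using the chain rule: H(X|Y) = H(X,Y) - H(Y)

First, compute H(X,Y) = 1.5934 nats

Marginal P(Y) = (1/2, 1/2)
H(Y) = 0.6931 nats

H(X|Y) = H(X,Y) - H(Y) = 1.5934 - 0.6931 = 0.9003 nats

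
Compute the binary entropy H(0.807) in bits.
0.7077 bits

The binary entropy function is:
H(p) = -p log(p) - (1-p) log(1-p)

H(0.807) = -0.807 × log_2(0.807) - 0.193 × log_2(0.193)
H(0.807) = 0.7077 bits

Note: Binary entropy is maximized at p=0.5 (H=1 bit) and minimized at p=0 or p=1 (H=0).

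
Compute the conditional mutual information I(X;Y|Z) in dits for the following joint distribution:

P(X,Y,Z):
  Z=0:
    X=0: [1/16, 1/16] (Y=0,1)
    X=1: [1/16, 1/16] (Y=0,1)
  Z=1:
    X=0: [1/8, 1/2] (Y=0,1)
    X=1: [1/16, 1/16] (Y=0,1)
0.0097 dits

Conditional mutual information: I(X;Y|Z) = H(X|Z) + H(Y|Z) - H(X,Y|Z)

H(Z) = 0.2442
H(X,Z) = 0.4662 → H(X|Z) = 0.2220
H(Y,Z) = 0.5026 → H(Y|Z) = 0.2584
H(X,Y,Z) = 0.7149 → H(X,Y|Z) = 0.4707

I(X;Y|Z) = 0.2220 + 0.2584 - 0.4707 = 0.0097 dits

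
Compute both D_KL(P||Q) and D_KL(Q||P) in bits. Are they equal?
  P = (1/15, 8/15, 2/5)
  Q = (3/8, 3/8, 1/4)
D_KL(P||Q) = 0.3761, D_KL(Q||P) = 0.5744

KL divergence is not symmetric: D_KL(P||Q) ≠ D_KL(Q||P) in general.

D_KL(P||Q) = 0.3761 bits
D_KL(Q||P) = 0.5744 bits

No, they are not equal!

This asymmetry is why KL divergence is not a true distance metric.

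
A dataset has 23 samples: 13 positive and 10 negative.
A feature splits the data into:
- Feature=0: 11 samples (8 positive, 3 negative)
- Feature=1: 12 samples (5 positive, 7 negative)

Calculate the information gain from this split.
0.0722 bits

Information Gain = H(Y) - H(Y|Feature)

Before split:
P(positive) = 13/23 = 0.5652
H(Y) = 0.9877 bits

After split:
Feature=0: H = 0.8454 bits (weight = 11/23)
Feature=1: H = 0.9799 bits (weight = 12/23)
H(Y|Feature) = (11/23)×0.8454 + (12/23)×0.9799 = 0.9155 bits

Information Gain = 0.9877 - 0.9155 = 0.0722 bits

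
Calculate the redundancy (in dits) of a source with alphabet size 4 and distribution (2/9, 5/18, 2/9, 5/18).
0.0027 dits

Redundancy measures how far a source is from maximum entropy:
R = H_max - H(X)

Maximum entropy for 4 symbols: H_max = log_10(4) = 0.6021 dits
Actual entropy: H(X) = 0.5994 dits
Redundancy: R = 0.6021 - 0.5994 = 0.0027 dits

This redundancy represents potential for compression: the source could be compressed by 0.0027 dits per symbol.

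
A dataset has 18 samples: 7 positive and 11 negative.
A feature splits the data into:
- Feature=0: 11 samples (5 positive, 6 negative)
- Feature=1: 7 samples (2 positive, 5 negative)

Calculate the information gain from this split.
0.0210 bits

Information Gain = H(Y) - H(Y|Feature)

Before split:
P(positive) = 7/18 = 0.3889
H(Y) = 0.9641 bits

After split:
Feature=0: H = 0.9940 bits (weight = 11/18)
Feature=1: H = 0.8631 bits (weight = 7/18)
H(Y|Feature) = (11/18)×0.9940 + (7/18)×0.8631 = 0.9431 bits

Information Gain = 0.9641 - 0.9431 = 0.0210 bits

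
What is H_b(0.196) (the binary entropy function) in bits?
0.7139 bits

The binary entropy function is:
H(p) = -p log(p) - (1-p) log(1-p)

H(0.196) = -0.196 × log_2(0.196) - 0.804 × log_2(0.804)
H(0.196) = 0.7139 bits

Note: Binary entropy is maximized at p=0.5 (H=1 bit) and minimized at p=0 or p=1 (H=0).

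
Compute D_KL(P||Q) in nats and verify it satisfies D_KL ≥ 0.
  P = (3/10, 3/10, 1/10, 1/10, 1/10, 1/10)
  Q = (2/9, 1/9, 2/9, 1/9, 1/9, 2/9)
0.2072 nats

KL divergence satisfies the Gibbs inequality: D_KL(P||Q) ≥ 0 for all distributions P, Q.

D_KL(P||Q) = Σ p(x) log(p(x)/q(x))
Term by term:
  x=0: 3/10 × log_e[(3/10)/(2/9)] = 0.0900
  x=1: 3/10 × log_e[(3/10)/(1/9)] = 0.2980
  x=2: 1/10 × log_e[(1/10)/(2/9)] = -0.0799
  x=3: 1/10 × log_e[(1/10)/(1/9)] = -0.0105
  x=4: 1/10 × log_e[(1/10)/(1/9)] = -0.0105
  x=5: 1/10 × log_e[(1/10)/(2/9)] = -0.0799
D_KL(P||Q) = 0.2072 nats

D_KL(P||Q) = 0.2072 ≥ 0 ✓

This non-negativity is a fundamental property: relative entropy cannot be negative because it measures how different Q is from P.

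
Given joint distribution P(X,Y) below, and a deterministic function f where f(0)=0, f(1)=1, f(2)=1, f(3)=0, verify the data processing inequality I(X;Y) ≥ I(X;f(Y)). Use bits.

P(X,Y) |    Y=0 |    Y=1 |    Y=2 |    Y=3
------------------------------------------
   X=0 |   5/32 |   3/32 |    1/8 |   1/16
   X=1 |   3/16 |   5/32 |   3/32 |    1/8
I(X;Y) = 0.0207, I(X;f(Y)) = 0.0022, inequality holds: 0.0207 ≥ 0.0022

Data Processing Inequality: For any Markov chain X → Y → Z, we have I(X;Y) ≥ I(X;Z).

Here Z = f(Y) is a deterministic function of Y, forming X → Y → Z.

Original I(X;Y) = 0.0207 bits

After applying f:
P(X,Z) where Z=f(Y):
- P(X,Z=0) = P(X,Y=0) + P(X,Y=3)
- P(X,Z=1) = P(X,Y=1) + P(X,Y=2)

I(X;Z) = I(X;f(Y)) = 0.0022 bits

Verification: 0.0207 ≥ 0.0022 ✓

Information cannot be created by processing; the function f can only lose information about X.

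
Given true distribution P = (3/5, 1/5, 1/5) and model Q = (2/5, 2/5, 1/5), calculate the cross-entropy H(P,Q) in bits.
1.5219 bits

Cross-entropy: H(P,Q) = -Σ p(x) log q(x)

Alternatively: H(P,Q) = H(P) + D_KL(P||Q)
H(P) = 1.3710 bits
D_KL(P||Q) = 0.1510 bits

H(P,Q) = 1.3710 + 0.1510 = 1.5219 bits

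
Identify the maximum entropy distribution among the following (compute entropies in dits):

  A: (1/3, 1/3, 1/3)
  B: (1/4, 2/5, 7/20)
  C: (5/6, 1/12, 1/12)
A

For a discrete distribution over n outcomes, entropy is maximized by the uniform distribution.

Computing entropies:
H(A) = 0.4771 dits
H(B) = 0.4693 dits
H(C) = 0.2458 dits

The uniform distribution (where all probabilities equal 1/3) achieves the maximum entropy of log_10(3) = 0.4771 dits.

Distribution A has the highest entropy.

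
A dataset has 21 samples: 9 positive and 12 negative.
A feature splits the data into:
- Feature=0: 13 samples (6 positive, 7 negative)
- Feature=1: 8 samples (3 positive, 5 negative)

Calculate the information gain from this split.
0.0052 bits

Information Gain = H(Y) - H(Y|Feature)

Before split:
P(positive) = 9/21 = 0.4286
H(Y) = 0.9852 bits

After split:
Feature=0: H = 0.9957 bits (weight = 13/21)
Feature=1: H = 0.9544 bits (weight = 8/21)
H(Y|Feature) = (13/21)×0.9957 + (8/21)×0.9544 = 0.9800 bits

Information Gain = 0.9852 - 0.9800 = 0.0052 bits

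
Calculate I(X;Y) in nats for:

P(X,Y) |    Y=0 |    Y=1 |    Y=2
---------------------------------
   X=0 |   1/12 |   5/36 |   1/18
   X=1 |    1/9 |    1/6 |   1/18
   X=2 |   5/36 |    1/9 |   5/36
0.0292 nats

Mutual information: I(X;Y) = H(X) + H(Y) - H(X,Y)

Marginals:
P(X) = (5/18, 1/3, 7/18), H(X) = 1.0893 nats
P(Y) = (1/3, 5/12, 1/4), H(Y) = 1.0776 nats

Joint entropy: H(X,Y) = 2.1377 nats

I(X;Y) = 1.0893 + 1.0776 - 2.1377 = 0.0292 nats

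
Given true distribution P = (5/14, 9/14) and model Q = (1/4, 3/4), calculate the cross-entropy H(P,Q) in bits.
0.9811 bits

Cross-entropy: H(P,Q) = -Σ p(x) log q(x)

Alternatively: H(P,Q) = H(P) + D_KL(P||Q)
H(P) = 0.9403 bits
D_KL(P||Q) = 0.0408 bits

H(P,Q) = 0.9403 + 0.0408 = 0.9811 bits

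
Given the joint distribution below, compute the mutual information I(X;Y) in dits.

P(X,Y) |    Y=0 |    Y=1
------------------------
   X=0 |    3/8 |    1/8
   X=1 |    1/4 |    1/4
0.0147 dits

Mutual information: I(X;Y) = H(X) + H(Y) - H(X,Y)

Marginals:
P(X) = (1/2, 1/2), H(X) = 0.3010 dits
P(Y) = (5/8, 3/8), H(Y) = 0.2873 dits

Joint entropy: H(X,Y) = 0.5737 dits

I(X;Y) = 0.3010 + 0.2873 - 0.5737 = 0.0147 dits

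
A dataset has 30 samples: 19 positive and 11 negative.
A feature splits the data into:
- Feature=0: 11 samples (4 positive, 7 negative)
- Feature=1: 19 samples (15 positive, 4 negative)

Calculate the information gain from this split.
0.1311 bits

Information Gain = H(Y) - H(Y|Feature)

Before split:
P(positive) = 19/30 = 0.6333
H(Y) = 0.9481 bits

After split:
Feature=0: H = 0.9457 bits (weight = 11/30)
Feature=1: H = 0.7425 bits (weight = 19/30)
H(Y|Feature) = (11/30)×0.9457 + (19/30)×0.7425 = 0.8170 bits

Information Gain = 0.9481 - 0.8170 = 0.1311 bits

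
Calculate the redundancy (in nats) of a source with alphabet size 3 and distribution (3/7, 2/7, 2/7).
0.0196 nats

Redundancy measures how far a source is from maximum entropy:
R = H_max - H(X)

Maximum entropy for 3 symbols: H_max = log_e(3) = 1.0986 nats
Actual entropy: H(X) = 1.0790 nats
Redundancy: R = 1.0986 - 1.0790 = 0.0196 nats

This redundancy represents potential for compression: the source could be compressed by 0.0196 nats per symbol.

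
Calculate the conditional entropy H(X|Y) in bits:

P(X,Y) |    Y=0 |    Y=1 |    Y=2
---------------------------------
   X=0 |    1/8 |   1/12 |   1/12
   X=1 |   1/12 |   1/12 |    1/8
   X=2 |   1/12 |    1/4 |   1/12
1.4793 bits

Using the chain rule: H(X|Y) = H(X,Y) - H(Y)

First, compute H(X,Y) = 3.0425 bits

Marginal P(Y) = (7/24, 5/12, 7/24)
H(Y) = 1.5632 bits

H(X|Y) = H(X,Y) - H(Y) = 3.0425 - 1.5632 = 1.4793 bits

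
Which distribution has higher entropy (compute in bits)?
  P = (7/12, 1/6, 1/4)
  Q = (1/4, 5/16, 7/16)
Q

Computing entropies in bits:
H(P) = 1.3844
H(Q) = 1.5462

Distribution Q has higher entropy.

Intuition: The distribution closer to uniform (more spread out) has higher entropy.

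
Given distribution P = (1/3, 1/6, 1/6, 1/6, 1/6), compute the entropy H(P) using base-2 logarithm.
2.2516 bits

Shannon entropy is H(X) = -Σ p(x) log p(x).

For P = (1/3, 1/6, 1/6, 1/6, 1/6):
H = -1/3 × log_2(1/3) -1/6 × log_2(1/6) -1/6 × log_2(1/6) -1/6 × log_2(1/6) -1/6 × log_2(1/6)
H = 2.2516 bits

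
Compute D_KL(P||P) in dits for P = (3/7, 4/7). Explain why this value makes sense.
0.0000 dits

KL divergence satisfies the Gibbs inequality: D_KL(P||Q) ≥ 0 for all distributions P, Q.

D_KL(P||Q) = Σ p(x) log(p(x)/q(x))
Each term is p(x) × log_10(p(x)/p(x)) = p(x) × log_10(1) = 0, so the sum is 0.
D_KL(P||Q) = 0.0000 dits

When P = Q, the KL divergence is exactly 0, as there is no 'divergence' between identical distributions.

This non-negativity is a fundamental property: relative entropy cannot be negative because it measures how different Q is from P.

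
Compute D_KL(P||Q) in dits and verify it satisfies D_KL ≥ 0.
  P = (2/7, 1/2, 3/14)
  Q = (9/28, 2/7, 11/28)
0.0505 dits

KL divergence satisfies the Gibbs inequality: D_KL(P||Q) ≥ 0 for all distributions P, Q.

D_KL(P||Q) = Σ p(x) log(p(x)/q(x))
Term by term:
  x=0: 2/7 × log_10[(2/7)/(9/28)] = -0.0146
  x=1: 1/2 × log_10[(1/2)/(2/7)] = 0.1215
  x=2: 3/14 × log_10[(3/14)/(11/28)] = -0.0564
D_KL(P||Q) = 0.0505 dits

D_KL(P||Q) = 0.0505 ≥ 0 ✓

This non-negativity is a fundamental property: relative entropy cannot be negative because it measures how different Q is from P.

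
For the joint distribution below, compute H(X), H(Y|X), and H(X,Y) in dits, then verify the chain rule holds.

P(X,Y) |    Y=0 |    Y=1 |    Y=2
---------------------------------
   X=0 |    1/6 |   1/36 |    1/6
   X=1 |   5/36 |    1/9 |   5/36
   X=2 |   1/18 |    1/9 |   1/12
H(X,Y) = 0.9125, H(X) = 0.4698, H(Y|X) = 0.4427 (all in dits)

Chain rule: H(X,Y) = H(X) + H(Y|X)

Left side — joint entropy directly:
H(X,Y) = -Σ p(x,y) log p(x,y) = 0.9125 dits

Right side — compute H(Y|X) from the conditional distributions:
P(X) = (13/36, 7/18, 1/4), so H(X) = 0.4698 dits
H(Y|X) = Σ_x P(X=x) · H(Y|X=x):
  P(Y|X=0) = (6/13, 1/13, 6/13), H(Y|X=0) = 0.3956, weight P(X=0) = 13/36
  P(Y|X=1) = (5/14, 2/7, 5/14), H(Y|X=1) = 0.4748, weight P(X=1) = 7/18
  P(Y|X=2) = (2/9, 4/9, 1/3), H(Y|X=2) = 0.4607, weight P(X=2) = 1/4
H(Y|X) = 0.4427 dits

H(X) + H(Y|X) = 0.4698 + 0.4427 = 0.9125 dits

Both sides equal 0.9125 dits. ✓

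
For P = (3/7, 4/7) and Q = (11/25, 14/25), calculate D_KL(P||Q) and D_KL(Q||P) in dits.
D_KL(P||Q) = 0.0001, D_KL(Q||P) = 0.0001

KL divergence is not symmetric: D_KL(P||Q) ≠ D_KL(Q||P) in general.

D_KL(P||Q) = 0.0001 dits
D_KL(Q||P) = 0.0001 dits

In this case they happen to be equal (to 4 decimal places).

This asymmetry is why KL divergence is not a true distance metric.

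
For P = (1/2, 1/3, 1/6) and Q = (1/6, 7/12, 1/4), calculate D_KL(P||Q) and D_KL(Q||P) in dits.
D_KL(P||Q) = 0.1282, D_KL(Q||P) = 0.1063

KL divergence is not symmetric: D_KL(P||Q) ≠ D_KL(Q||P) in general.

D_KL(P||Q) = 0.1282 dits
D_KL(Q||P) = 0.1063 dits

No, they are not equal!

This asymmetry is why KL divergence is not a true distance metric.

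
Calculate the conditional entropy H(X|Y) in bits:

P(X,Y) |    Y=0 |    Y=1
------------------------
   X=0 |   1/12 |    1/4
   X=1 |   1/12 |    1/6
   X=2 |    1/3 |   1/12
1.3554 bits

Using the chain rule: H(X|Y) = H(X,Y) - H(Y)

First, compute H(X,Y) = 2.3554 bits

Marginal P(Y) = (1/2, 1/2)
H(Y) = 1.0000 bits

H(X|Y) = H(X,Y) - H(Y) = 2.3554 - 1.0000 = 1.3554 bits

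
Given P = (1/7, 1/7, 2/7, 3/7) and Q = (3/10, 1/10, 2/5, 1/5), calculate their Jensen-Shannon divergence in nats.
0.0422 nats

Jensen-Shannon divergence is:
JSD(P||Q) = 0.5 × D_KL(P||M) + 0.5 × D_KL(Q||M)
where M = 0.5 × (P + Q) is the mixture distribution.

M = 0.5 × (1/7, 1/7, 2/7, 3/7) + 0.5 × (3/10, 1/10, 2/5, 1/5) = (0.221429, 0.121429, 12/35, 11/35)

D_KL(P||M) = 0.0414 nats
D_KL(Q||M) = 0.0430 nats

JSD(P||Q) = 0.5 × 0.0414 + 0.5 × 0.0430 = 0.0422 nats

Unlike KL divergence, JSD is symmetric and bounded: 0 ≤ JSD ≤ log(2).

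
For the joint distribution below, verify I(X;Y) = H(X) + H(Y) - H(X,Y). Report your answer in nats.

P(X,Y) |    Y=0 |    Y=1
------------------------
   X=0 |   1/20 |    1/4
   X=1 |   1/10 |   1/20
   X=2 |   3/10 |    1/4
I(X;Y) = 0.0785 nats

Mutual information has multiple equivalent forms:
- I(X;Y) = H(X) - H(X|Y)
- I(X;Y) = H(Y) - H(Y|X)
- I(X;Y) = H(X) + H(Y) - H(X,Y)

Computing all quantities:
H(X) = 0.9746, H(Y) = 0.6881, H(X,Y) = 1.5842
H(X|Y) = 0.8960, H(Y|X) = 0.6096

Verification:
H(X) - H(X|Y) = 0.9746 - 0.8960 = 0.0785
H(Y) - H(Y|X) = 0.6881 - 0.6096 = 0.0785
H(X) + H(Y) - H(X,Y) = 0.9746 + 0.6881 - 1.5842 = 0.0785

All forms give I(X;Y) = 0.0785 nats. ✓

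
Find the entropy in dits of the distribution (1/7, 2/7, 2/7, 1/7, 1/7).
0.6731 dits

Shannon entropy is H(X) = -Σ p(x) log p(x).

For P = (1/7, 2/7, 2/7, 1/7, 1/7):
H = -1/7 × log_10(1/7) -2/7 × log_10(2/7) -2/7 × log_10(2/7) -1/7 × log_10(1/7) -1/7 × log_10(1/7)
H = 0.6731 dits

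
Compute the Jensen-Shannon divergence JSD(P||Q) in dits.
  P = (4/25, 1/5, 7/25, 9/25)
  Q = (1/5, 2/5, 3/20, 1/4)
0.0144 dits

Jensen-Shannon divergence is:
JSD(P||Q) = 0.5 × D_KL(P||M) + 0.5 × D_KL(Q||M)
where M = 0.5 × (P + Q) is the mixture distribution.

M = 0.5 × (4/25, 1/5, 7/25, 9/25) + 0.5 × (1/5, 2/5, 3/20, 1/4) = (0.18, 3/10, 0.215, 0.305)

D_KL(P||M) = 0.0146 dits
D_KL(Q||M) = 0.0141 dits

JSD(P||Q) = 0.5 × 0.0146 + 0.5 × 0.0141 = 0.0144 dits

Unlike KL divergence, JSD is symmetric and bounded: 0 ≤ JSD ≤ log(2).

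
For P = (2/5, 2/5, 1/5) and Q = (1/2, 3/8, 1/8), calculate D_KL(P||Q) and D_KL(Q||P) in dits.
D_KL(P||Q) = 0.0133, D_KL(Q||P) = 0.0124

KL divergence is not symmetric: D_KL(P||Q) ≠ D_KL(Q||P) in general.

D_KL(P||Q) = 0.0133 dits
D_KL(Q||P) = 0.0124 dits

No, they are not equal!

This asymmetry is why KL divergence is not a true distance metric.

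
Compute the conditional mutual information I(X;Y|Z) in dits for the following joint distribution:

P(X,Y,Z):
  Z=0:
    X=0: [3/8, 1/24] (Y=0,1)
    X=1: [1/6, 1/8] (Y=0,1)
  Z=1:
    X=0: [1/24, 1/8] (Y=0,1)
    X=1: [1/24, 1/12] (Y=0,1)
0.0230 dits

Conditional mutual information: I(X;Y|Z) = H(X|Z) + H(Y|Z) - H(X,Y|Z)

H(Z) = 0.2622
H(X,Z) = 0.5571 → H(X|Z) = 0.2949
H(Y,Z) = 0.5058 → H(Y|Z) = 0.2436
H(X,Y,Z) = 0.7777 → H(X,Y|Z) = 0.5155

I(X;Y|Z) = 0.2949 + 0.2436 - 0.5155 = 0.0230 dits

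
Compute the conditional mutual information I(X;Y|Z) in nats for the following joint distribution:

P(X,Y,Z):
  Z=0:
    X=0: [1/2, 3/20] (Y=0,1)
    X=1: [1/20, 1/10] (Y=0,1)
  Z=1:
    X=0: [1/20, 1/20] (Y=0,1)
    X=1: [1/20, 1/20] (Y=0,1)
0.0503 nats

Conditional mutual information: I(X;Y|Z) = H(X|Z) + H(Y|Z) - H(X,Y|Z)

H(Z) = 0.5004
H(X,Z) = 1.0251 → H(X|Z) = 0.5247
H(Y,Z) = 1.1359 → H(Y|Z) = 0.6355
H(X,Y,Z) = 1.6103 → H(X,Y|Z) = 1.1099

I(X;Y|Z) = 0.5247 + 0.6355 - 1.1099 = 0.0503 nats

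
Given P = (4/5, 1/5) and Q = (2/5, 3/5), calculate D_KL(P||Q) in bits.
0.4830 bits

KL divergence: D_KL(P||Q) = Σ p(x) log(p(x)/q(x))

Computing term by term:
  x=0: 4/5 × log_2[(4/5)/(2/5)] = 4/5 × 1.0000 = 0.8000
  x=1: 1/5 × log_2[(1/5)/(3/5)] = 1/5 × -1.5850 = -0.3170

D_KL(P||Q) = 0.4830 bits

Note: KL divergence is always non-negative and equals 0 iff P = Q.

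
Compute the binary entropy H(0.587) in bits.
0.9780 bits

The binary entropy function is:
H(p) = -p log(p) - (1-p) log(1-p)

H(0.587) = -0.587 × log_2(0.587) - 0.413 × log_2(0.413)
H(0.587) = 0.9780 bits

Note: Binary entropy is maximized at p=0.5 (H=1 bit) and minimized at p=0 or p=1 (H=0).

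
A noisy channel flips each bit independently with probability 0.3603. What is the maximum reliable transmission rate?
0.0571 bits

For a binary symmetric channel (BSC) with error probability p:
Capacity C = 1 - H(p) bits per symbol

where H(p) = -p log₂(p) - (1-p) log₂(1-p) is the binary entropy function.

H(0.3603) = 0.9429 bits
C = 1 - 0.9429 = 0.0571 bits per symbol

This means we can reliably transmit up to 0.0571 bits of information per channel use.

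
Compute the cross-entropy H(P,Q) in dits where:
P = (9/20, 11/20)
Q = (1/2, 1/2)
0.3010 dits

Cross-entropy: H(P,Q) = -Σ p(x) log q(x)

Alternatively: H(P,Q) = H(P) + D_KL(P||Q)
H(P) = 0.2989 dits
D_KL(P||Q) = 0.0022 dits

H(P,Q) = 0.2989 + 0.0022 = 0.3010 dits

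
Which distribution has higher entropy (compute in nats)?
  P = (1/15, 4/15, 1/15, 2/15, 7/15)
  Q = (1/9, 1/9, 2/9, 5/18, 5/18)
Q

Computing entropies in nats:
H(P) = 1.3379
H(Q) = 1.5341

Distribution Q has higher entropy.

Intuition: The distribution closer to uniform (more spread out) has higher entropy.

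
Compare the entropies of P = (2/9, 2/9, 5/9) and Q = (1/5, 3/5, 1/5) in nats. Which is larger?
P

Computing entropies in nats:
H(P) = 0.9950
H(Q) = 0.9503

Distribution P has higher entropy.

Intuition: The distribution closer to uniform (more spread out) has higher entropy.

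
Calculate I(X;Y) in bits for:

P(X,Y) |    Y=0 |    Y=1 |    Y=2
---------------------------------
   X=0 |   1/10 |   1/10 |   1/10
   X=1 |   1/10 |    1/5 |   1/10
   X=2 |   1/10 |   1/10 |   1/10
0.0200 bits

Mutual information: I(X;Y) = H(X) + H(Y) - H(X,Y)

Marginals:
P(X) = (3/10, 2/5, 3/10), H(X) = 1.5710 bits
P(Y) = (3/10, 2/5, 3/10), H(Y) = 1.5710 bits

Joint entropy: H(X,Y) = 3.1219 bits

I(X;Y) = 1.5710 + 1.5710 - 3.1219 = 0.0200 bits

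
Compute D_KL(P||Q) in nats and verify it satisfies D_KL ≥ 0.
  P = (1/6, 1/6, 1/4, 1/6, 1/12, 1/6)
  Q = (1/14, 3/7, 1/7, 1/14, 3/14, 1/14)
0.3274 nats

KL divergence satisfies the Gibbs inequality: D_KL(P||Q) ≥ 0 for all distributions P, Q.

D_KL(P||Q) = Σ p(x) log(p(x)/q(x))
Term by term:
  x=0: 1/6 × log_e[(1/6)/(1/14)] = 0.1412
  x=1: 1/6 × log_e[(1/6)/(3/7)] = -0.1574
  x=2: 1/4 × log_e[(1/4)/(1/7)] = 0.1399
  x=3: 1/6 × log_e[(1/6)/(1/14)] = 0.1412
  x=4: 1/12 × log_e[(1/12)/(3/14)] = -0.0787
  x=5: 1/6 × log_e[(1/6)/(1/14)] = 0.1412
D_KL(P||Q) = 0.3274 nats

D_KL(P||Q) = 0.3274 ≥ 0 ✓

This non-negativity is a fundamental property: relative entropy cannot be negative because it measures how different Q is from P.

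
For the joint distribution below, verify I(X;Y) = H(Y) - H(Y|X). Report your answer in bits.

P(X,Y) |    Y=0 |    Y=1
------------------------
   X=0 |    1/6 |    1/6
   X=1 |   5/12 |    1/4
I(X;Y) = 0.0102 bits

Mutual information has multiple equivalent forms:
- I(X;Y) = H(X) - H(X|Y)
- I(X;Y) = H(Y) - H(Y|X)
- I(X;Y) = H(X) + H(Y) - H(X,Y)

Computing all quantities:
H(X) = 0.9183, H(Y) = 0.9799, H(X,Y) = 1.8879
H(X|Y) = 0.9080, H(Y|X) = 0.9696

Verification:
H(X) - H(X|Y) = 0.9183 - 0.9080 = 0.0102
H(Y) - H(Y|X) = 0.9799 - 0.9696 = 0.0102
H(X) + H(Y) - H(X,Y) = 0.9183 + 0.9799 - 1.8879 = 0.0102

All forms give I(X;Y) = 0.0102 bits. ✓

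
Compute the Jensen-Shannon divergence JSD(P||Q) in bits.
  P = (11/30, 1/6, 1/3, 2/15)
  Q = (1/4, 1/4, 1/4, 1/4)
0.0314 bits

Jensen-Shannon divergence is:
JSD(P||Q) = 0.5 × D_KL(P||M) + 0.5 × D_KL(Q||M)
where M = 0.5 × (P + Q) is the mixture distribution.

M = 0.5 × (11/30, 1/6, 1/3, 2/15) + 0.5 × (1/4, 1/4, 1/4, 1/4) = (0.308333, 5/24, 7/24, 0.191667)

D_KL(P||M) = 0.0324 bits
D_KL(Q||M) = 0.0304 bits

JSD(P||Q) = 0.5 × 0.0324 + 0.5 × 0.0304 = 0.0314 bits

Unlike KL divergence, JSD is symmetric and bounded: 0 ≤ JSD ≤ log(2).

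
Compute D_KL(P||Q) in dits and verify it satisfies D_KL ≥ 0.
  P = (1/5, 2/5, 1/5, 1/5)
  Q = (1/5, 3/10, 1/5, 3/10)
0.0148 dits

KL divergence satisfies the Gibbs inequality: D_KL(P||Q) ≥ 0 for all distributions P, Q.

D_KL(P||Q) = Σ p(x) log(p(x)/q(x))
Term by term:
  x=0: 1/5 × log_10[(1/5)/(1/5)] = 0.0000
  x=1: 2/5 × log_10[(2/5)/(3/10)] = 0.0500
  x=2: 1/5 × log_10[(1/5)/(1/5)] = 0.0000
  x=3: 1/5 × log_10[(1/5)/(3/10)] = -0.0352
D_KL(P||Q) = 0.0148 dits

D_KL(P||Q) = 0.0148 ≥ 0 ✓

This non-negativity is a fundamental property: relative entropy cannot be negative because it measures how different Q is from P.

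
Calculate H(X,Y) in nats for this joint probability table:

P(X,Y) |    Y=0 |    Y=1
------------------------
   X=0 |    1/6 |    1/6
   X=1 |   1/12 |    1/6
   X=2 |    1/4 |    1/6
1.7482 nats

Joint entropy is H(X,Y) = -Σ_{x,y} p(x,y) log p(x,y).

Summing over all non-zero entries:
H(X,Y) = -[1/6·log_e(1/6) + 1/6·log_e(1/6) + 1/12·log_e(1/12) + 1/6·log_e(1/6) + 1/4·log_e(1/4) + 1/6·log_e(1/6)]
H(X,Y) = 1.7482 nats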